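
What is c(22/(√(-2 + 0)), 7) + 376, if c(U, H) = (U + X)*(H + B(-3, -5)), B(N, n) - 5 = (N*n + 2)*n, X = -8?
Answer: 960 + 803*I*√2 ≈ 960.0 + 1135.6*I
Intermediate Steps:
B(N, n) = 5 + n*(2 + N*n) (B(N, n) = 5 + (N*n + 2)*n = 5 + (2 + N*n)*n = 5 + n*(2 + N*n))
c(U, H) = (-80 + H)*(-8 + U) (c(U, H) = (U - 8)*(H + (5 + 2*(-5) - 3*(-5)²)) = (-8 + U)*(H + (5 - 10 - 3*25)) = (-8 + U)*(H + (5 - 10 - 75)) = (-8 + U)*(H - 80) = (-8 + U)*(-80 + H) = (-80 + H)*(-8 + U))
c(22/(√(-2 + 0)), 7) + 376 = (640 - 1760/(√(-2 + 0)) - 8*7 + 7*(22/(√(-2 + 0)))) + 376 = (640 - 1760/(√(-2)) - 56 + 7*(22/(√(-2)))) + 376 = (640 - 1760/(I*√2) - 56 + 7*(22/((I*√2)))) + 376 = (640 - 1760*(-I*√2/2) - 56 + 7*(22*(-I*√2/2))) + 376 = (640 - (-880)*I*√2 - 56 + 7*(-11*I*√2)) + 376 = (640 + 880*I*√2 - 56 - 77*I*√2) + 376 = (584 + 803*I*√2) + 376 = 960 + 803*I*√2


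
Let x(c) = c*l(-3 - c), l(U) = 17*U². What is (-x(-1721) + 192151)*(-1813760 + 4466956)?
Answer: 229111247984051524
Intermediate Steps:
x(c) = 17*c*(-3 - c)² (x(c) = c*(17*(-3 - c)²) = 17*c*(-3 - c)²)
(-x(-1721) + 192151)*(-1813760 + 4466956) = (-17*(-1721)*(3 - 1721)² + 192151)*(-1813760 + 4466956) = (-17*(-1721)*(-1718)² + 192151)*2653196 = (-17*(-1721)*2951524 + 192151)*2653196 = (-1*(-86352737668) + 192151)*2653196 = (86352737668 + 192151)*2653196 = 86352929819*2653196 = 229111247984051524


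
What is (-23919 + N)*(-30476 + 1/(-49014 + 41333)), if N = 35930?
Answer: -2811608831727/7681 ≈ -3.6605e+8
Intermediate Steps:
(-23919 + N)*(-30476 + 1/(-49014 + 41333)) = (-23919 + 35930)*(-30476 + 1/(-49014 + 41333)) = 12011*(-30476 + 1/(-7681)) = 12011*(-30476 - 1/7681) = 12011*(-234086157/7681) = -2811608831727/7681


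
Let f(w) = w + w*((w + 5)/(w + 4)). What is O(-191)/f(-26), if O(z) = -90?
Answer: 990/559 ≈ 1.7710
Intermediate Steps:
f(w) = w + w*(5 + w)/(4 + w) (f(w) = w + w*((5 + w)/(4 + w)) = w + w*(5 + w)/(4 + w))
O(-191)/f(-26) = -90*(-(4 - 26)/(26*(9 + 2*(-26)))) = -90*11/(13*(9 - 52)) = -90/((-26*(-1/22)*(-43))) = -90/(-559/11) = -90*(-11/559) = 990/559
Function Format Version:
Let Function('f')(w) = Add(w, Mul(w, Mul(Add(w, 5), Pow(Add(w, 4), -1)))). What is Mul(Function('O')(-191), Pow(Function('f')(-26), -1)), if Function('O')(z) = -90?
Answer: Rational(990, 559) ≈ 1.7710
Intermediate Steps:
Function('f')(w) = Add(w, Mul(w, Pow(Add(4, w), -1), Add(5, w))) (Function('f')(w) = Add(w, Mul(w, Mul(Add(5, w), Pow(Add(4, w), -1)))) = Add(w, Mul(w, Mul(Pow(Add(4, w), -1), Add(5, w)))) = Add(w, Mul(w, Pow(Add(4, w), -1), Add(5, w))))
Mul(Function('O')(-191), Pow(Function('f')(-26), -1)) = Mul(-90, Pow(Mul(-26, Pow(Add(4, -26), -1), Add(9, Mul(2, -26))), -1)) = Mul(-90, Pow(Mul(-26, Pow(-22, -1), Add(9, -52)), -1)) = Mul(-90, Pow(Mul(-26, Rational(-1, 22), -43), -1)) = Mul(-90, Pow(Rational(-559, 11), -1)) = Mul(-90, Rational(-11, 559)) = Rational(990, 559)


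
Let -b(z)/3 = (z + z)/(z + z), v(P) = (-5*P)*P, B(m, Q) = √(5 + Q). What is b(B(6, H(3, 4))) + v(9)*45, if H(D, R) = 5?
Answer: -18228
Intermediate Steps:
v(P) = -5*P²
b(z) = -3 (b(z) = -3*(z + z)/(z + z) = -3*2*z/(2*z) = -3*2*z*1/(2*z) = -3*1 = -3)
b(B(6, H(3, 4))) + v(9)*45 = -3 - 5*9²*45 = -3 - 5*81*45 = -3 - 405*45 = -3 - 18225 = -18228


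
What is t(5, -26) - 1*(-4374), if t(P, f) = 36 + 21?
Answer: 4431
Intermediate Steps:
t(P, f) = 57
t(5, -26) - 1*(-4374) = 57 - 1*(-4374) = 57 + 4374 = 4431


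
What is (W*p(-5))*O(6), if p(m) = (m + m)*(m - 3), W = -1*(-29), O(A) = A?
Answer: 13920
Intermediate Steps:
W = 29
p(m) = 2*m*(-3 + m) (p(m) = (2*m)*(-3 + m) = 2*m*(-3 + m))
(W*p(-5))*O(6) = (29*(2*(-5)*(-3 - 5)))*6 = (29*(2*(-5)*(-8)))*6 = (29*80)*6 = 2320*6 = 13920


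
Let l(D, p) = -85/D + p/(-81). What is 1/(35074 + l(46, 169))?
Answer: 3726/130671065 ≈ 2.8514e-5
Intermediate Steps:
l(D, p) = -85/D - p/81 (l(D, p) = -85/D + p*(-1/81) = -85/D - p/81)
1/(35074 + l(46, 169)) = 1/(35074 + (-85/46 - 1/81*169)) = 1/(35074 + (-85*1/46 - 169/81)) = 1/(35074 + (-85/46 - 169/81)) = 1/(35074 - 14659/3726) = 1/(130671065/3726) = 3726/130671065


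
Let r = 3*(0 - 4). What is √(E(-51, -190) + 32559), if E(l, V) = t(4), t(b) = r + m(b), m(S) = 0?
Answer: √32547 ≈ 180.41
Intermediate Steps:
r = -12 (r = 3*(-4) = -12)
t(b) = -12 (t(b) = -12 + 0 = -12)
E(l, V) = -12
√(E(-51, -190) + 32559) = √(-12 + 32559) = √32547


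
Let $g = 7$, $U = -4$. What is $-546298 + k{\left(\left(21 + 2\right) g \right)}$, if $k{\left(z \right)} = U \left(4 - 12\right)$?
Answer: $-546266$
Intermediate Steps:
$k{\left(z \right)} = 32$ ($k{\left(z \right)} = - 4 \left(4 - 12\right) = \left(-4\right) \left(-8\right) = 32$)
$-546298 + k{\left(\left(21 + 2\right) g \right)} = -546298 + 32 = -546266$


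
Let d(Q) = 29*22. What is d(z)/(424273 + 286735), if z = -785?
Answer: 319/355504 ≈ 0.00089732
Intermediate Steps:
d(Q) = 638
d(z)/(424273 + 286735) = 638/(424273 + 286735) = 638/711008 = 638*(1/711008) = 319/355504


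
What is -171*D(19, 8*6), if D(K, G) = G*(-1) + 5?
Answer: 7353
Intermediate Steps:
D(K, G) = 5 - G (D(K, G) = -G + 5 = 5 - G)
-171*D(19, 8*6) = -171*(5 - 8*6) = -171*(5 - 1*48) = -171*(5 - 48) = -171*(-43) = 7353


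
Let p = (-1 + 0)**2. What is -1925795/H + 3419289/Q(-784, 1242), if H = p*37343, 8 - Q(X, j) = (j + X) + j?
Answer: -14549439363/7020484 ≈ -2072.4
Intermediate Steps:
p = 1 (p = (-1)**2 = 1)
Q(X, j) = 8 - X - 2*j (Q(X, j) = 8 - ((j + X) + j) = 8 - ((X + j) + j) = 8 - (X + 2*j) = 8 + (-X - 2*j) = 8 - X - 2*j)
H = 37343 (H = 1*37343 = 37343)
-1925795/H + 3419289/Q(-784, 1242) = -1925795/37343 + 3419289/(8 - 1*(-784) - 2*1242) = -1925795*1/37343 + 3419289/(8 + 784 - 2484) = -1925795/37343 + 3419289/(-1692) = -1925795/37343 + 3419289*(-1/1692) = -1925795/37343 - 379921/188 = -14549439363/7020484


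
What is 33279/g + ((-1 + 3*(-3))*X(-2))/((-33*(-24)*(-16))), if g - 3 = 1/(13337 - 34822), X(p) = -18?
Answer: 125839718305/11343904 ≈ 11093.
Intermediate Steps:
g = 64454/21485 (g = 3 + 1/(13337 - 34822) = 3 + 1/(-21485) = 3 - 1/21485 = 64454/21485 ≈ 3.0000)
33279/g + ((-1 + 3*(-3))*X(-2))/((-33*(-24)*(-16))) = 33279/(64454/21485) + ((-1 + 3*(-3))*(-18))/((-33*(-24)*(-16))) = 33279*(21485/64454) + ((-1 - 9)*(-18))/((792*(-16))) = 714999315/64454 - 10*(-18)/(-12672) = 714999315/64454 + 180*(-1/12672) = 714999315/64454 - 5/352 = 125839718305/11343904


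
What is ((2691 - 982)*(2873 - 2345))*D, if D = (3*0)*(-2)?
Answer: 0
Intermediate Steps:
D = 0 (D = 0*(-2) = 0)
((2691 - 982)*(2873 - 2345))*D = ((2691 - 982)*(2873 - 2345))*0 = (1709*528)*0 = 902352*0 = 0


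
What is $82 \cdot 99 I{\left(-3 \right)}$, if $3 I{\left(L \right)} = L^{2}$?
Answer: $24354$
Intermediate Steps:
$I{\left(L \right)} = \frac{L^{2}}{3}$
$82 \cdot 99 I{\left(-3 \right)} = 82 \cdot 99 \frac{\left(-3\right)^{2}}{3} = 8118 \cdot \frac{1}{3} \cdot 9 = 8118 \cdot 3 = 24354$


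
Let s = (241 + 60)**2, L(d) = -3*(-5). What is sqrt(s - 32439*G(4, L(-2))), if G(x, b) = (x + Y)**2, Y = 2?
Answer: I*sqrt(1077203) ≈ 1037.9*I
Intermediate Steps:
L(d) = 15
G(x, b) = (2 + x)**2 (G(x, b) = (x + 2)**2 = (2 + x)**2)
s = 90601 (s = 301**2 = 90601)
sqrt(s - 32439*G(4, L(-2))) = sqrt(90601 - 32439*(2 + 4)**2) = sqrt(90601 - 32439*6**2) = sqrt(90601 - 32439*36) = sqrt(90601 - 1167804) = sqrt(-1077203) = I*sqrt(1077203)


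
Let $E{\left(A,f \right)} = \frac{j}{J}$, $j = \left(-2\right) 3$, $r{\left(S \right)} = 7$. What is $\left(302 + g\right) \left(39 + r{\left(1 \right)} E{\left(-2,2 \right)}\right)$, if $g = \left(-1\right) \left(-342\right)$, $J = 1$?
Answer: $-1932$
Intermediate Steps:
$g = 342$
$j = -6$
$E{\left(A,f \right)} = -6$ ($E{\left(A,f \right)} = - \frac{6}{1} = \left(-6\right) 1 = -6$)
$\left(302 + g\right) \left(39 + r{\left(1 \right)} E{\left(-2,2 \right)}\right) = \left(302 + 342\right) \left(39 + 7 \left(-6\right)\right) = 644 \left(39 - 42\right) = 644 \left(-3\right) = -1932$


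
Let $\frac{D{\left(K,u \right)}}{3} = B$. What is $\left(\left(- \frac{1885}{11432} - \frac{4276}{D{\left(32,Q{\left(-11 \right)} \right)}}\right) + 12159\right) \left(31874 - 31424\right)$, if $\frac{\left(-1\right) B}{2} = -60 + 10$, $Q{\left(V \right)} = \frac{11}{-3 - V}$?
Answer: $\frac{31238293251}{5716} \approx 5.4651 \cdot 10^{6}$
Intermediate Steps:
$B = 100$ ($B = - 2 \left(-60 + 10\right) = \left(-2\right) \left(-50\right) = 100$)
$D{\left(K,u \right)} = 300$ ($D{\left(K,u \right)} = 3 \cdot 100 = 300$)
$\left(\left(- \frac{1885}{11432} - \frac{4276}{D{\left(32,Q{\left(-11 \right)} \right)}}\right) + 12159\right) \left(31874 - 31424\right) = \left(\left(- \frac{1885}{11432} - \frac{4276}{300}\right) + 12159\right) \left(31874 - 31424\right) = \left(\left(\left(-1885\right) \frac{1}{11432} - \frac{1069}{75}\right) + 12159\right) 450 = \left(\left(- \frac{1885}{11432} - \frac{1069}{75}\right) + 12159\right) 450 = \left(- \frac{12362183}{857400} + 12159\right) 450 = \frac{10412764417}{857400} \cdot 450 = \frac{31238293251}{5716}$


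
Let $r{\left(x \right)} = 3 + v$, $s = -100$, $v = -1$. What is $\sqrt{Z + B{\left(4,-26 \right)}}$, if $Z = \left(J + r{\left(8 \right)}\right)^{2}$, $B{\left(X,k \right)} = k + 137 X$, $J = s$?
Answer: $\sqrt{10126} \approx 100.63$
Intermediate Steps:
$J = -100$
$r{\left(x \right)} = 2$ ($r{\left(x \right)} = 3 - 1 = 2$)
$Z = 9604$ ($Z = \left(-100 + 2\right)^{2} = \left(-98\right)^{2} = 9604$)
$\sqrt{Z + B{\left(4,-26 \right)}} = \sqrt{9604 + \left(-26 + 137 \cdot 4\right)} = \sqrt{9604 + \left(-26 + 548\right)} = \sqrt{9604 + 522} = \sqrt{10126}$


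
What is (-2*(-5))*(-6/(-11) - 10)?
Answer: -1040/11 ≈ -94.545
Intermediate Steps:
(-2*(-5))*(-6/(-11) - 10) = 10*(-6*(-1/11) - 10) = 10*(6/11 - 10) = 10*(-104/11) = -1040/11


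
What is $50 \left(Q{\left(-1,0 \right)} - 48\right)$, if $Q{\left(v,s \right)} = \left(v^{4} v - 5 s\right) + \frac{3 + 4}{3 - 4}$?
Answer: $-2800$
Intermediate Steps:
$Q{\left(v,s \right)} = -7 + v^{5} - 5 s$ ($Q{\left(v,s \right)} = \left(v^{5} - 5 s\right) + \frac{7}{-1} = \left(v^{5} - 5 s\right) + 7 \left(-1\right) = \left(v^{5} - 5 s\right) - 7 = -7 + v^{5} - 5 s$)
$50 \left(Q{\left(-1,0 \right)} - 48\right) = 50 \left(\left(-7 + \left(-1\right)^{5} - 0\right) - 48\right) = 50 \left(\left(-7 - 1 + 0\right) - 48\right) = 50 \left(-8 - 48\right) = 50 \left(-56\right) = -2800$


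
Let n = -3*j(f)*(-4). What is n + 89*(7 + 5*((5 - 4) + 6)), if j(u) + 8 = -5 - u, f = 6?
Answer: 3510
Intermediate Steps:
j(u) = -13 - u (j(u) = -8 + (-5 - u) = -13 - u)
n = -228 (n = -3*(-13 - 1*6)*(-4) = -3*(-13 - 6)*(-4) = -3*(-19)*(-4) = 57*(-4) = -228)
n + 89*(7 + 5*((5 - 4) + 6)) = -228 + 89*(7 + 5*((5 - 4) + 6)) = -228 + 89*(7 + 5*(1 + 6)) = -228 + 89*(7 + 5*7) = -228 + 89*(7 + 35) = -228 + 89*42 = -228 + 3738 = 3510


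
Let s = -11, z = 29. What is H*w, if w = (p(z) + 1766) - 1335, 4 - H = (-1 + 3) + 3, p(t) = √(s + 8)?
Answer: -431 - I*√3 ≈ -431.0 - 1.732*I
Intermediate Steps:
p(t) = I*√3 (p(t) = √(-11 + 8) = √(-3) = I*√3)
H = -1 (H = 4 - ((-1 + 3) + 3) = 4 - (2 + 3) = 4 - 1*5 = 4 - 5 = -1)
w = 431 + I*√3 (w = (I*√3 + 1766) - 1335 = (1766 + I*√3) - 1335 = 431 + I*√3 ≈ 431.0 + 1.732*I)
H*w = -(431 + I*√3) = -431 - I*√3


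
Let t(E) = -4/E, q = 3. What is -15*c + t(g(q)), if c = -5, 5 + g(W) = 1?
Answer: 76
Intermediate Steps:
g(W) = -4 (g(W) = -5 + 1 = -4)
-15*c + t(g(q)) = -15*(-5) - 4/(-4) = 75 - 4*(-1/4) = 75 + 1 = 76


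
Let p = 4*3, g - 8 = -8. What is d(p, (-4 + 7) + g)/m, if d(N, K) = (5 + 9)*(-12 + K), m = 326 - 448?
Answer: 63/61 ≈ 1.0328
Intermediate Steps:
g = 0 (g = 8 - 8 = 0)
p = 12
m = -122
d(N, K) = -168 + 14*K (d(N, K) = 14*(-12 + K) = -168 + 14*K)
d(p, (-4 + 7) + g)/m = (-168 + 14*((-4 + 7) + 0))/(-122) = (-168 + 14*(3 + 0))*(-1/122) = (-168 + 14*3)*(-1/122) = (-168 + 42)*(-1/122) = -126*(-1/122) = 63/61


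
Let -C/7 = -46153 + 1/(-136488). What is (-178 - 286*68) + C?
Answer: 41416601167/136488 ≈ 3.0345e+5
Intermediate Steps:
C = 44095314655/136488 (C = -7*(-46153 + 1/(-136488)) = -7*(-46153 - 1/136488) = -7*(-6299330665/136488) = 44095314655/136488 ≈ 3.2307e+5)
(-178 - 286*68) + C = (-178 - 286*68) + 44095314655/136488 = (-178 - 19448) + 44095314655/136488 = -19626 + 44095314655/136488 = 41416601167/136488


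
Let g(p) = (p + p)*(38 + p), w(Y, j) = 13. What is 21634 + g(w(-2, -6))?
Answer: 22960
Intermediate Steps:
g(p) = 2*p*(38 + p) (g(p) = (2*p)*(38 + p) = 2*p*(38 + p))
21634 + g(w(-2, -6)) = 21634 + 2*13*(38 + 13) = 21634 + 2*13*51 = 21634 + 1326 = 22960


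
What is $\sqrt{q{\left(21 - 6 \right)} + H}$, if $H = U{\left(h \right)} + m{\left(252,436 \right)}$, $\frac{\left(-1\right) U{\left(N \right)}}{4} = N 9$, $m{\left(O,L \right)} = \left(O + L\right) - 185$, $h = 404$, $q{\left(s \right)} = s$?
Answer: $i \sqrt{14026} \approx 118.43 i$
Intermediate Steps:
$m{\left(O,L \right)} = -185 + L + O$ ($m{\left(O,L \right)} = \left(L + O\right) - 185 = -185 + L + O$)
$U{\left(N \right)} = - 36 N$ ($U{\left(N \right)} = - 4 N 9 = - 4 \cdot 9 N = - 36 N$)
$H = -14041$ ($H = \left(-36\right) 404 + \left(-185 + 436 + 252\right) = -14544 + 503 = -14041$)
$\sqrt{q{\left(21 - 6 \right)} + H} = \sqrt{\left(21 - 6\right) - 14041} = \sqrt{15 - 14041} = \sqrt{-14026} = i \sqrt{14026}$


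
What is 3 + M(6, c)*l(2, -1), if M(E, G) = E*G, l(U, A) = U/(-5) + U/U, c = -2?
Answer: -21/5 ≈ -4.2000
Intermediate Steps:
l(U, A) = 1 - U/5 (l(U, A) = U*(-1/5) + 1 = -U/5 + 1 = 1 - U/5)
3 + M(6, c)*l(2, -1) = 3 + (6*(-2))*(1 - 1/5*2) = 3 - 12*(1 - 2/5) = 3 - 12*3/5 = 3 - 36/5 = -21/5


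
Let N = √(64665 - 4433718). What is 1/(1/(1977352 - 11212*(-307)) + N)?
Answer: 5419436/128320338597509003089 - 29370286558096*I*√4369053/128320338597509003089 ≈ 4.2234e-14 - 0.00047842*I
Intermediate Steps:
N = I*√4369053 (N = √(-4369053) = I*√4369053 ≈ 2090.2*I)
1/(1/(1977352 - 11212*(-307)) + N) = 1/(1/(1977352 - 11212*(-307)) + I*√4369053) = 1/(1/(1977352 + 3442084) + I*√4369053) = 1/(1/5419436 + I*√4369053)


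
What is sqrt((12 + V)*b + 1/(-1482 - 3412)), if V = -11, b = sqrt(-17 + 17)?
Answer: I*sqrt(4894)/4894 ≈ 0.014294*I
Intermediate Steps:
b = 0 (b = sqrt(0) = 0)
sqrt((12 + V)*b + 1/(-1482 - 3412)) = sqrt((12 - 11)*0 + 1/(-1482 - 3412)) = sqrt(1*0 + 1/(-4894)) = sqrt(0 - 1/4894) = sqrt(-1/4894) = I*sqrt(4894)/4894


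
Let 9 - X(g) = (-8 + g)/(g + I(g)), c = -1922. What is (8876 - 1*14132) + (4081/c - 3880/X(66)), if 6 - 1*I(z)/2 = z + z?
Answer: -4722714169/832226 ≈ -5674.8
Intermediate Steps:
I(z) = 12 - 4*z (I(z) = 12 - 2*(z + z) = 12 - 4*z)
X(g) = 9 - (-8 + g)/(12 - 3*g) (X(g) = 9 - (-8 + g)/(g + (12 - 4*g)) = 9 - (-8 + g)/(12 - 3*g))
(8876 - 1*14132) + (4081/c - 3880/X(66)) = (8876 - 1*14132) + (4081/(-1922) - 3880*3*(-4 + 66)/(4*(-29 + 7*66))) = (8876 - 14132) + (4081*(-1/1922) - 3880*93/(2*(-29 + 462))) = -5256 + (-4081/1922 - 3880/((4/3)*(1/62)*433)) = -5256 + (-4081/1922 - 3880/866/93) = -5256 + (-4081/1922 - 3880*93/866) = -5256 + (-4081/1922 - 180420/433) = -5256 - 348534313/832226 = -4722714169/832226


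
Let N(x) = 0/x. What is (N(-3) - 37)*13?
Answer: -481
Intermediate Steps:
N(x) = 0
(N(-3) - 37)*13 = (0 - 37)*13 = -37*13 = -481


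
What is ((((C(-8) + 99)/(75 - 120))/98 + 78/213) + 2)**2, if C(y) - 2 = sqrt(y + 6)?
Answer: 76904126657/14005410300 - 733709*I*sqrt(2)/690407550 ≈ 5.491 - 0.0015029*I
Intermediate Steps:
C(y) = 2 + sqrt(6 + y) (C(y) = 2 + sqrt(y + 6) = 2 + sqrt(6 + y))
((((C(-8) + 99)/(75 - 120))/98 + 78/213) + 2)**2 = (((((2 + sqrt(6 - 8)) + 99)/(75 - 120))/98 + 78/213) + 2)**2 = (((((2 + sqrt(-2)) + 99)/(-45))*(1/98) + 78*(1/213)) + 2)**2 = (((((2 + I*sqrt(2)) + 99)*(-1/45))*(1/98) + 26/71) + 2)**2 = ((((101 + I*sqrt(2))*(-1/45))*(1/98) + 26/71) + 2)**2 = (((-101/45 - I*sqrt(2)/45)*(1/98) + 26/71) + 2)**2 = (((-101/4410 - I*sqrt(2)/4410) + 26/71) + 2)**2 = ((107489/313110 - I*sqrt(2)/4410) + 2)**2 = (733709/313110 - I*sqrt(2)/4410)**2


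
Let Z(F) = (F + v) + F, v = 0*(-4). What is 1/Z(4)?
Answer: ⅛ ≈ 0.12500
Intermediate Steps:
v = 0
Z(F) = 2*F (Z(F) = (F + 0) + F = F + F = 2*F)
1/Z(4) = 1/(2*4) = 1/8 = ⅛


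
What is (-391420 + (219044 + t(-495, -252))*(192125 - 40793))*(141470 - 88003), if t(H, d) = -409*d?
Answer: 2606273604135788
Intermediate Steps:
(-391420 + (219044 + t(-495, -252))*(192125 - 40793))*(141470 - 88003) = (-391420 + (219044 - 409*(-252))*(192125 - 40793))*(141470 - 88003) = (-391420 + (219044 + 103068)*151332)*53467 = (-391420 + 322112*151332)*53467 = (-391420 + 48745853184)*53467 = 48745461764*53467 = 2606273604135788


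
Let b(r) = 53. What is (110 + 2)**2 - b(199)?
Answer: 12491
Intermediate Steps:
(110 + 2)**2 - b(199) = (110 + 2)**2 - 1*53 = 112**2 - 53 = 12544 - 53 = 12491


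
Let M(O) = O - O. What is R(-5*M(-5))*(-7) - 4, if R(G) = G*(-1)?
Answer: -4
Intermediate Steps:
M(O) = 0
R(G) = -G
R(-5*M(-5))*(-7) - 4 = -(-5)*0*(-7) - 4 = -1*0*(-7) - 4 = 0*(-7) - 4 = 0 - 4 = -4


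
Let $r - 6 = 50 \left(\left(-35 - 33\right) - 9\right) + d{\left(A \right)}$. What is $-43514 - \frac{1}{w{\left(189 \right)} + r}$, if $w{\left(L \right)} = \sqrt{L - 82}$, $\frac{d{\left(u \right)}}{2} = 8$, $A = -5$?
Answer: $- \frac{637631394350}{14653477} + \frac{\sqrt{107}}{14653477} \approx -43514.0$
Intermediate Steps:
$d{\left(u \right)} = 16$ ($d{\left(u \right)} = 2 \cdot 8 = 16$)
$r = -3828$ ($r = 6 + \left(50 \left(\left(-35 - 33\right) - 9\right) + 16\right) = 6 + \left(50 \left(-68 - 9\right) + 16\right) = 6 + \left(50 \left(-77\right) + 16\right) = 6 + \left(-3850 + 16\right) = 6 - 3834 = -3828$)
$w{\left(L \right)} = \sqrt{-82 + L}$
$-43514 - \frac{1}{w{\left(189 \right)} + r} = -43514 - \frac{1}{\sqrt{-82 + 189} - 3828} = -43514 - \frac{1}{\sqrt{107} - 3828} = -43514 - \frac{1}{-3828 + \sqrt{107}}$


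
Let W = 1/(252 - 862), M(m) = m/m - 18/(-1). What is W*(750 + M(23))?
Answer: -769/610 ≈ -1.2607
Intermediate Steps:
M(m) = 19 (M(m) = 1 - 18*(-1) = 1 + 18 = 19)
W = -1/610 (W = 1/(-610) = -1/610 ≈ -0.0016393)
W*(750 + M(23)) = -(750 + 19)/610 = -1/610*769 = -769/610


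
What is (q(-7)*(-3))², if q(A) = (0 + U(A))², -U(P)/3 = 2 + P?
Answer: 455625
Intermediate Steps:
U(P) = -6 - 3*P (U(P) = -3*(2 + P) = -6 - 3*P)
q(A) = (-6 - 3*A)² (q(A) = (0 + (-6 - 3*A))² = (-6 - 3*A)²)
(q(-7)*(-3))² = ((9*(2 - 7)²)*(-3))² = ((9*(-5)²)*(-3))² = ((9*25)*(-3))² = (225*(-3))² = (-675)² = 455625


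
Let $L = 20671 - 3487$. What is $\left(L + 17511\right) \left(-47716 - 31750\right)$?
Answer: $-2757072870$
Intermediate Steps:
$L = 17184$ ($L = 20671 - 3487 = 17184$)
$\left(L + 17511\right) \left(-47716 - 31750\right) = \left(17184 + 17511\right) \left(-47716 - 31750\right) = 34695 \left(-79466\right) = -2757072870$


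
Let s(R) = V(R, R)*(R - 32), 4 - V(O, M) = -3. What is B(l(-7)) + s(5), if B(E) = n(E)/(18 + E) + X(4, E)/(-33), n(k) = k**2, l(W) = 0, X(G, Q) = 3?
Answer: -2080/11 ≈ -189.09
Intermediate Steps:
V(O, M) = 7 (V(O, M) = 4 - 1*(-3) = 4 + 3 = 7)
s(R) = -224 + 7*R (s(R) = 7*(R - 32) = 7*(-32 + R) = -224 + 7*R)
B(E) = -1/11 + E**2/(18 + E) (B(E) = E**2/(18 + E) + 3/(-33) = E**2/(18 + E) + 3*(-1/33) = E**2/(18 + E) - 1/11 = -1/11 + E**2/(18 + E))
B(l(-7)) + s(5) = (-18 - 1*0 + 11*0**2)/(11*(18 + 0)) + (-224 + 7*5) = (1/11)*(-18 + 0 + 11*0)/18 + (-224 + 35) = (1/11)*(1/18)*(-18 + 0 + 0) - 189 = (1/11)*(1/18)*(-18) - 189 = -1/11 - 189 = -2080/11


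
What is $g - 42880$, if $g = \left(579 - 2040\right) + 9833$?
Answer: $-34508$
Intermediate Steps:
$g = 8372$ ($g = -1461 + 9833 = 8372$)
$g - 42880 = 8372 - 42880 = -34508$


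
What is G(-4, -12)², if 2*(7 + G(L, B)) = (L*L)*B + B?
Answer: 11881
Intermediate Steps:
G(L, B) = -7 + B/2 + B*L²/2 (G(L, B) = -7 + ((L*L)*B + B)/2 = -7 + (L²*B + B)/2 = -7 + (B*L² + B)/2 = -7 + (B + B*L²)/2 = -7 + (B/2 + B*L²/2) = -7 + B/2 + B*L²/2)
G(-4, -12)² = (-7 + (½)*(-12) + (½)*(-12)*(-4)²)² = (-7 - 6 + (½)*(-12)*16)² = (-7 - 6 - 96)² = (-109)² = 11881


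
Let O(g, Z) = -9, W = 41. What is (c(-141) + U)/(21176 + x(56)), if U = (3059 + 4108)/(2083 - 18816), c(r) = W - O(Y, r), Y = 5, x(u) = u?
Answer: 829483/355275056 ≈ 0.0023348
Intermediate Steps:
c(r) = 50 (c(r) = 41 - 1*(-9) = 41 + 9 = 50)
U = -7167/16733 (U = 7167/(-16733) = 7167*(-1/16733) = -7167/16733 ≈ -0.42832)
(c(-141) + U)/(21176 + x(56)) = (50 - 7167/16733)/(21176 + 56) = (829483/16733)/21232 = (829483/16733)*(1/21232) = 829483/355275056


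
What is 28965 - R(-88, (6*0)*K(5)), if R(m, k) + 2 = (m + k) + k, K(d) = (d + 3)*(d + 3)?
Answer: 29055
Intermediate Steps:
K(d) = (3 + d)**2 (K(d) = (3 + d)*(3 + d) = (3 + d)**2)
R(m, k) = -2 + m + 2*k (R(m, k) = -2 + ((m + k) + k) = -2 + ((k + m) + k) = -2 + (m + 2*k) = -2 + m + 2*k)
28965 - R(-88, (6*0)*K(5)) = 28965 - (-2 - 88 + 2*((6*0)*(3 + 5)**2)) = 28965 - (-2 - 88 + 2*(0*8**2)) = 28965 - (-2 - 88 + 2*(0*64)) = 28965 - (-2 - 88 + 2*0) = 28965 - (-2 - 88 + 0) = 28965 - 1*(-90) = 28965 + 90 = 29055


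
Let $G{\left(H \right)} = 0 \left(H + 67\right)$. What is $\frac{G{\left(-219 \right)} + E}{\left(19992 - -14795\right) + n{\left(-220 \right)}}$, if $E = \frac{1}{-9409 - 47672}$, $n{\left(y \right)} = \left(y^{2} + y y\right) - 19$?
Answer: $- \frac{1}{7510033008} \approx -1.3316 \cdot 10^{-10}$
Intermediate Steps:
$n{\left(y \right)} = -19 + 2 y^{2}$ ($n{\left(y \right)} = \left(y^{2} + y^{2}\right) - 19 = 2 y^{2} - 19 = -19 + 2 y^{2}$)
$G{\left(H \right)} = 0$ ($G{\left(H \right)} = 0 \left(67 + H\right) = 0$)
$E = - \frac{1}{57081}$ ($E = \frac{1}{-57081} = - \frac{1}{57081} \approx -1.7519 \cdot 10^{-5}$)
$\frac{G{\left(-219 \right)} + E}{\left(19992 - -14795\right) + n{\left(-220 \right)}} = \frac{0 - \frac{1}{57081}}{\left(19992 - -14795\right) - \left(19 - 2 \left(-220\right)^{2}\right)} = - \frac{1}{57081 \left(\left(19992 + 14795\right) + \left(-19 + 2 \cdot 48400\right)\right)} = - \frac{1}{57081 \left(34787 + \left(-19 + 96800\right)\right)} = - \frac{1}{57081 \left(34787 + 96781\right)} = - \frac{1}{57081 \cdot 131568} = \left(- \frac{1}{57081}\right) \frac{1}{131568} = - \frac{1}{7510033008}$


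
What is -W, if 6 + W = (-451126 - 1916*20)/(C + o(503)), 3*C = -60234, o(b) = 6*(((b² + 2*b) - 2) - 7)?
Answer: 4756597/751979 ≈ 6.3254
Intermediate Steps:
o(b) = -54 + 6*b² + 12*b (o(b) = 6*((-2 + b² + 2*b) - 7) = 6*(-9 + b² + 2*b) = -54 + 6*b² + 12*b)
C = -20078 (C = (⅓)*(-60234) = -20078)
W = -4756597/751979 (W = -6 + (-451126 - 1916*20)/(-20078 + (-54 + 6*503² + 12*503)) = -6 + (-451126 - 38320)/(-20078 + (-54 + 6*253009 + 6036)) = -6 - 489446/(-20078 + (-54 + 1518054 + 6036)) = -6 - 489446/(-20078 + 1524036) = -6 - 489446/1503958 = -6 - 489446*1/1503958 = -6 - 244723/751979 = -4756597/751979 ≈ -6.3254)
-W = -1*(-4756597/751979) = 4756597/751979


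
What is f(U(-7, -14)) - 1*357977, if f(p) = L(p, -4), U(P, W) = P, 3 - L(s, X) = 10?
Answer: -357984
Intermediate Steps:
L(s, X) = -7 (L(s, X) = 3 - 1*10 = 3 - 10 = -7)
f(p) = -7
f(U(-7, -14)) - 1*357977 = -7 - 1*357977 = -7 - 357977 = -357984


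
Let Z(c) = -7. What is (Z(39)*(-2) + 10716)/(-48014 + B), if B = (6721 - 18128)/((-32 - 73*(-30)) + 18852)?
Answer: -20494300/91707777 ≈ -0.22347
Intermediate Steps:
B = -1037/1910 (B = -11407/((-32 + 2190) + 18852) = -11407/(2158 + 18852) = -11407/21010 = -11407*1/21010 = -1037/1910 ≈ -0.54293)
(Z(39)*(-2) + 10716)/(-48014 + B) = (-7*(-2) + 10716)/(-48014 - 1037/1910) = (14 + 10716)/(-91707777/1910) = 10730*(-1910/91707777) = -20494300/91707777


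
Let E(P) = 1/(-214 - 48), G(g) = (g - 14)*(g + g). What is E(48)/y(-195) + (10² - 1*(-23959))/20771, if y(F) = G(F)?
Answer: 513794840809/443577583020 ≈ 1.1583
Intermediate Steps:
G(g) = 2*g*(-14 + g) (G(g) = (-14 + g)*(2*g) = 2*g*(-14 + g))
y(F) = 2*F*(-14 + F)
E(P) = -1/262 (E(P) = 1/(-262) = -1/262)
E(48)/y(-195) + (10² - 1*(-23959))/20771 = -(-1/(390*(-14 - 195)))/262 + (10² - 1*(-23959))/20771 = -1/(262*(2*(-195)*(-209))) + (100 + 23959)*(1/20771) = -1/262/81510 + 24059*(1/20771) = -1/262*1/81510 + 24059/20771 = -1/21355620 + 24059/20771 = 513794840809/443577583020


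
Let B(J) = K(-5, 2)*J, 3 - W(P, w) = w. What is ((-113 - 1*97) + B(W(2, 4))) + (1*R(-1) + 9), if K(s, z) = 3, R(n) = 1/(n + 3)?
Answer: -407/2 ≈ -203.50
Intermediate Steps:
R(n) = 1/(3 + n)
W(P, w) = 3 - w
B(J) = 3*J
((-113 - 1*97) + B(W(2, 4))) + (1*R(-1) + 9) = ((-113 - 1*97) + 3*(3 - 1*4)) + (1/(3 - 1) + 9) = ((-113 - 97) + 3*(3 - 4)) + (1/2 + 9) = (-210 + 3*(-1)) + (1*(½) + 9) = (-210 - 3) + (½ + 9) = -213 + 19/2 = -407/2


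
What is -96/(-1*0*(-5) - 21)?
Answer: 32/7 ≈ 4.5714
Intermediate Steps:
-96/(-1*0*(-5) - 21) = -96/(0*(-5) - 21) = -96/(0 - 21) = -96/(-21) = -96*(-1/21) = 32/7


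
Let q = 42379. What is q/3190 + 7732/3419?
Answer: 169558881/10906610 ≈ 15.546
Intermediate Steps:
q/3190 + 7732/3419 = 42379/3190 + 7732/3419 = 169558881/10906610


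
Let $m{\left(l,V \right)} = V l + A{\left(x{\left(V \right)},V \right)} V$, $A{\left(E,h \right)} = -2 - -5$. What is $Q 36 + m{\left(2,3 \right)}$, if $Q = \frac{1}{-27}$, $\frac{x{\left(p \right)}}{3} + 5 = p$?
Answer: $\frac{41}{3} \approx 13.667$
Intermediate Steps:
$x{\left(p \right)} = -15 + 3 p$
$Q = - \frac{1}{27} \approx -0.037037$
$A{\left(E,h \right)} = 3$ ($A{\left(E,h \right)} = -2 + 5 = 3$)
$m{\left(l,V \right)} = 3 V + V l$ ($m{\left(l,V \right)} = V l + 3 V = 3 V + V l$)
$Q 36 + m{\left(2,3 \right)} = \left(- \frac{1}{27}\right) 36 + 3 \left(3 + 2\right) = - \frac{4}{3} + 3 \cdot 5 = - \frac{4}{3} + 15 = \frac{41}{3}$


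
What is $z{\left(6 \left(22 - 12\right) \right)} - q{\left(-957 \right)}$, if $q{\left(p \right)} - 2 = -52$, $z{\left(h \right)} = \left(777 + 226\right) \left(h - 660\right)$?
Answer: $-601750$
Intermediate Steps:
$z{\left(h \right)} = -661980 + 1003 h$ ($z{\left(h \right)} = 1003 \left(-660 + h\right) = -661980 + 1003 h$)
$q{\left(p \right)} = -50$ ($q{\left(p \right)} = 2 - 52 = -50$)
$z{\left(6 \left(22 - 12\right) \right)} - q{\left(-957 \right)} = \left(-661980 + 1003 \cdot 6 \left(22 - 12\right)\right) - -50 = \left(-661980 + 1003 \cdot 6 \cdot 10\right) + 50 = \left(-661980 + 1003 \cdot 60\right) + 50 = \left(-661980 + 60180\right) + 50 = -601800 + 50 = -601750$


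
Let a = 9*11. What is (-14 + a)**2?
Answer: 7225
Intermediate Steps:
a = 99
(-14 + a)**2 = (-14 + 99)**2 = 85**2 = 7225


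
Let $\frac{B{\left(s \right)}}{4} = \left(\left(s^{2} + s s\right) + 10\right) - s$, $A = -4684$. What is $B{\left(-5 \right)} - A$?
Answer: $4944$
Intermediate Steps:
$B{\left(s \right)} = 40 - 4 s + 8 s^{2}$ ($B{\left(s \right)} = 4 \left(\left(\left(s^{2} + s s\right) + 10\right) - s\right) = 4 \left(\left(\left(s^{2} + s^{2}\right) + 10\right) - s\right) = 4 \left(\left(2 s^{2} + 10\right) - s\right) = 4 \left(\left(10 + 2 s^{2}\right) - s\right) = 4 \left(10 - s + 2 s^{2}\right) = 40 - 4 s + 8 s^{2}$)
$B{\left(-5 \right)} - A = \left(40 - -20 + 8 \left(-5\right)^{2}\right) - -4684 = \left(40 + 20 + 8 \cdot 25\right) + 4684 = \left(40 + 20 + 200\right) + 4684 = 260 + 4684 = 4944$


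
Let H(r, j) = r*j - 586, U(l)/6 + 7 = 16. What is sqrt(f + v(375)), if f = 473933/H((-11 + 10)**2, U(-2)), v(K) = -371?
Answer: I*sqrt(89283565)/266 ≈ 35.523*I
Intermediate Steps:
U(l) = 54 (U(l) = -42 + 6*16 = -42 + 96 = 54)
H(r, j) = -586 + j*r (H(r, j) = j*r - 586 = -586 + j*r)
f = -473933/532 (f = 473933/(-586 + 54*(-11 + 10)**2) = 473933/(-586 + 54*(-1)**2) = 473933/(-586 + 54*1) = 473933/(-586 + 54) = 473933/(-532) = 473933*(-1/532) = -473933/532 ≈ -890.85)
sqrt(f + v(375)) = sqrt(-473933/532 - 371) = sqrt(-671305/532) = I*sqrt(89283565)/266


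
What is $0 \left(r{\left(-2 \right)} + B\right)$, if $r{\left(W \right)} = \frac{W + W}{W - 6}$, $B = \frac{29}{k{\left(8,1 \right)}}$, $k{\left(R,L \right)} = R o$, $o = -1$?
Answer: $0$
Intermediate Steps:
$k{\left(R,L \right)} = - R$ ($k{\left(R,L \right)} = R \left(-1\right) = - R$)
$B = - \frac{29}{8}$ ($B = \frac{29}{\left(-1\right) 8} = \frac{29}{-8} = 29 \left(- \frac{1}{8}\right) = - \frac{29}{8} \approx -3.625$)
$r{\left(W \right)} = \frac{2 W}{-6 + W}$
$0 \left(r{\left(-2 \right)} + B\right) = 0 \left(2 \left(-2\right) \frac{1}{-6 - 2} - \frac{29}{8}\right) = 0 \left(2 \left(-2\right) \frac{1}{-8} - \frac{29}{8}\right) = 0 \left(2 \left(-2\right) \left(- \frac{1}{8}\right) - \frac{29}{8}\right) = 0 \left(\frac{1}{2} - \frac{29}{8}\right) = 0 \left(- \frac{25}{8}\right) = 0$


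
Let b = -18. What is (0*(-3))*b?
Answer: 0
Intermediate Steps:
(0*(-3))*b = (0*(-3))*(-18) = 0*(-18) = 0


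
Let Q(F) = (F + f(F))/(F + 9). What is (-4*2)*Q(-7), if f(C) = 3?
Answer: 16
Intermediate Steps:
Q(F) = (3 + F)/(9 + F) (Q(F) = (F + 3)/(F + 9) = (3 + F)/(9 + F))
(-4*2)*Q(-7) = (-4*2)*((3 - 7)/(9 - 7)) = -8*(-4)/2 = -4*(-4) = -8*(-2) = 16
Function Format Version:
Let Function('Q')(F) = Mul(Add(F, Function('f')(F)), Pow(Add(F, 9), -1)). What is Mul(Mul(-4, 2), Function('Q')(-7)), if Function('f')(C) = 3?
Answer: 16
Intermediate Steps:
Function('Q')(F) = Mul(Pow(Add(9, F), -1), Add(3, F)) (Function('Q')(F) = Mul(Add(F, 3), Pow(Add(F, 9), -1)) = Mul(Add(3, F), Pow(Add(9, F), -1)) = Mul(Pow(Add(9, F), -1), Add(3, F)))
Mul(Mul(-4, 2), Function('Q')(-7)) = Mul(Mul(-4, 2), Mul(Pow(Add(9, -7), -1), Add(3, -7))) = Mul(-8, Mul(Pow(2, -1), -4)) = Mul(-8, Mul(Rational(1, 2), -4)) = Mul(-8, -2) = 16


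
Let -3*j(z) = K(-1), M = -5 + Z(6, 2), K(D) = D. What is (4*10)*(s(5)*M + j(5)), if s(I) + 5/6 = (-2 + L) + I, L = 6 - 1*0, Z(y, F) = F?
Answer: -2900/3 ≈ -966.67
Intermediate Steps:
L = 6 (L = 6 + 0 = 6)
M = -3 (M = -5 + 2 = -3)
s(I) = 19/6 + I (s(I) = -⅚ + ((-2 + 6) + I) = -⅚ + (4 + I) = 19/6 + I)
j(z) = ⅓ (j(z) = -⅓*(-1) = ⅓)
(4*10)*(s(5)*M + j(5)) = (4*10)*((19/6 + 5)*(-3) + ⅓) = 40*((49/6)*(-3) + ⅓) = 40*(-49/2 + ⅓) = 40*(-145/6) = -2900/3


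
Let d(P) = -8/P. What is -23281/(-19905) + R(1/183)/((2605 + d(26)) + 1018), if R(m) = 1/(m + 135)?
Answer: 5417633526533/4632009227670 ≈ 1.1696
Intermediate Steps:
R(m) = 1/(135 + m)
-23281/(-19905) + R(1/183)/((2605 + d(26)) + 1018) = -23281/(-19905) + 1/((135 + 1/183)*((2605 - 8/26) + 1018)) = -23281*(-1/19905) + 1/((135 + 1/183)*((2605 - 8*1/26) + 1018)) = 23281/19905 + 1/((24706/183)*((2605 - 4/13) + 1018)) = 23281/19905 + 183/(24706*(33861/13 + 1018)) = 23281/19905 + 183/(24706*(47095/13)) = 23281/19905 + (183/24706)*(13/47095) = 23281/19905 + 2379/1163529070 = 5417633526533/4632009227670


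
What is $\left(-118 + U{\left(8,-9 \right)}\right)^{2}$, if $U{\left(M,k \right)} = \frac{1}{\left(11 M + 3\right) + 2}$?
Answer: $\frac{120406729}{8649} \approx 13921.0$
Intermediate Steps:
$U{\left(M,k \right)} = \frac{1}{5 + 11 M}$ ($U{\left(M,k \right)} = \frac{1}{\left(3 + 11 M\right) + 2} = \frac{1}{5 + 11 M}$)
$\left(-118 + U{\left(8,-9 \right)}\right)^{2} = \left(-118 + \frac{1}{5 + 11 \cdot 8}\right)^{2} = \left(-118 + \frac{1}{5 + 88}\right)^{2} = \left(-118 + \frac{1}{93}\right)^{2} = \left(- \frac{10973}{93}\right)^{2} = \frac{120406729}{8649}$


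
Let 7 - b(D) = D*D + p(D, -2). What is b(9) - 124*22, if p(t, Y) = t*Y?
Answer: -2784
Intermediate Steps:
p(t, Y) = Y*t
b(D) = 7 - D² + 2*D (b(D) = 7 - (D*D - 2*D) = 7 - (D² - 2*D) = 7 + (-D² + 2*D) = 7 - D² + 2*D)
b(9) - 124*22 = (7 - 1*9² + 2*9) - 124*22 = (7 - 1*81 + 18) - 2728 = (7 - 81 + 18) - 2728 = -56 - 2728 = -2784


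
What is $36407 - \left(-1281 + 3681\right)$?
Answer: $34007$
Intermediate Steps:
$36407 - \left(-1281 + 3681\right) = 36407 - 2400 = 34007$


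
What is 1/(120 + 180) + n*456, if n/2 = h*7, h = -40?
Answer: -76607999/300 ≈ -2.5536e+5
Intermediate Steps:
n = -560 (n = 2*(-40*7) = 2*(-280) = -560)
1/(120 + 180) + n*456 = 1/(120 + 180) - 560*456 = 1/300 - 255360 = -76607999/300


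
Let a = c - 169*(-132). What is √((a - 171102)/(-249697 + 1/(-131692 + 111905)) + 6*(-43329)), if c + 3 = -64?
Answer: I*√1586556292470533889403155/2470377270 ≈ 509.88*I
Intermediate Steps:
c = -67 (c = -3 - 64 = -67)
a = 22241 (a = -67 - 169*(-132) = -67 + 22308 = 22241)
√((a - 171102)/(-249697 + 1/(-131692 + 111905)) + 6*(-43329)) = √((22241 - 171102)/(-249697 + 1/(-131692 + 111905)) + 6*(-43329)) = √(-148861/(-249697 + 1/(-19787)) - 259974) = √(-148861/(-249697 - 1/19787) - 259974) = √(-148861/(-4940754540/19787) - 259974) = √(-148861*(-19787/4940754540) - 259974) = √(2945512607/4940754540 - 259974) = √(-1284464775269353/4940754540) = I*√1586556292470533889403155/2470377270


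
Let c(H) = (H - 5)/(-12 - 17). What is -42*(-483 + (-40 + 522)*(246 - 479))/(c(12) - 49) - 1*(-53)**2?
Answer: -3366387/34 ≈ -99011.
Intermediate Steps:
c(H) = 5/29 - H/29 (c(H) = (-5 + H)/(-29) = (-5 + H)*(-1/29) = 5/29 - H/29)
-42*(-483 + (-40 + 522)*(246 - 479))/(c(12) - 49) - 1*(-53)**2 = -42*(-483 + (-40 + 522)*(246 - 479))/((5/29 - 1/29*12) - 49) - 1*(-53)**2 = -42*(-483 + 482*(-233))/((5/29 - 12/29) - 49) - 1*2809 = -42*(-483 - 112306)/(-7/29 - 49) - 2809 = -(-4737138)/(-1428/29) - 2809 = -(-4737138)*(-29)/1428 - 2809 = -42*3270881/1428 - 2809 = -3270881/34 - 2809 = -3366387/34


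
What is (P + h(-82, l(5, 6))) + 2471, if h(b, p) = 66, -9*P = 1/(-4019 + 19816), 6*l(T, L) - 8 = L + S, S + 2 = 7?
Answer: 360692900/142173 ≈ 2537.0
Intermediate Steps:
S = 5 (S = -2 + 7 = 5)
l(T, L) = 13/6 + L/6 (l(T, L) = 4/3 + (L + 5)/6 = 4/3 + (5 + L)/6 = 4/3 + (⅚ + L/6) = 13/6 + L/6)
P = -1/142173 (P = -1/(9*(-4019 + 19816)) = -⅑/15797 = -⅑*1/15797 = -1/142173 ≈ -7.0337e-6)
(P + h(-82, l(5, 6))) + 2471 = (-1/142173 + 66) + 2471 = 9383417/142173 + 2471 = 360692900/142173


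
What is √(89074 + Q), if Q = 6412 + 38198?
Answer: 2*√33421 ≈ 365.63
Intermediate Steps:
Q = 44610
√(89074 + Q) = √(89074 + 44610) = √133684 = 2*√33421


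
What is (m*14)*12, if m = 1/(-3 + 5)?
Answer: 84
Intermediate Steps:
m = ½ (m = 1/2 = ½ ≈ 0.50000)
(m*14)*12 = ((½)*14)*12 = 7*12 = 84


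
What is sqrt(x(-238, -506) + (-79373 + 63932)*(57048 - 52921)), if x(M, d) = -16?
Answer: I*sqrt(63725023) ≈ 7982.8*I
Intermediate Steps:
sqrt(x(-238, -506) + (-79373 + 63932)*(57048 - 52921)) = sqrt(-16 + (-79373 + 63932)*(57048 - 52921)) = sqrt(-16 - 15441*4127) = sqrt(-16 - 63725007) = sqrt(-63725023) = I*sqrt(63725023)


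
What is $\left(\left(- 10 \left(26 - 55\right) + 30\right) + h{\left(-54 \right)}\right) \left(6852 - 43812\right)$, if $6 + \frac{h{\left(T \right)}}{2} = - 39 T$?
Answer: $-167059200$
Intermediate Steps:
$h{\left(T \right)} = -12 - 78 T$ ($h{\left(T \right)} = -12 + 2 \left(- 39 T\right) = -12 - 78 T$)
$\left(\left(- 10 \left(26 - 55\right) + 30\right) + h{\left(-54 \right)}\right) \left(6852 - 43812\right) = \left(\left(- 10 \left(26 - 55\right) + 30\right) - -4200\right) \left(6852 - 43812\right) = \left(\left(\left(-10\right) \left(-29\right) + 30\right) + \left(-12 + 4212\right)\right) \left(-36960\right) = \left(\left(290 + 30\right) + 4200\right) \left(-36960\right) = \left(320 + 4200\right) \left(-36960\right) = 4520 \left(-36960\right) = -167059200$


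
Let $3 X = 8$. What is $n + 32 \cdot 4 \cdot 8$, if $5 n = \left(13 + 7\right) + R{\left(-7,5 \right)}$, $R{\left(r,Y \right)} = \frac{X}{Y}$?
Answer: $\frac{77108}{75} \approx 1028.1$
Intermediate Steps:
$X = \frac{8}{3}$ ($X = \frac{1}{3} \cdot 8 = \frac{8}{3} \approx 2.6667$)
$R{\left(r,Y \right)} = \frac{8}{3 Y}$
$n = \frac{308}{75}$ ($n = \frac{\left(13 + 7\right) + \frac{8}{3 \cdot 5}}{5} = \frac{20 + \frac{8}{3} \cdot \frac{1}{5}}{5} = \frac{20 + \frac{8}{15}}{5} = \frac{1}{5} \cdot \frac{308}{15} = \frac{308}{75} \approx 4.1067$)
$n + 32 \cdot 4 \cdot 8 = \frac{308}{75} + 32 \cdot 4 \cdot 8 = \frac{308}{75} + 32 \cdot 32 = \frac{308}{75} + 1024 = \frac{77108}{75}$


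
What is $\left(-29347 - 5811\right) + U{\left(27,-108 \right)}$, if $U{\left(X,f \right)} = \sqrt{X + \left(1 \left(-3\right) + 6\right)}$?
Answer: $-35158 + \sqrt{30} \approx -35153.0$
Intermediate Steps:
$U{\left(X,f \right)} = \sqrt{3 + X}$ ($U{\left(X,f \right)} = \sqrt{X + \left(-3 + 6\right)} = \sqrt{X + 3} = \sqrt{3 + X}$)
$\left(-29347 - 5811\right) + U{\left(27,-108 \right)} = \left(-29347 - 5811\right) + \sqrt{3 + 27} = -35158 + \sqrt{30}$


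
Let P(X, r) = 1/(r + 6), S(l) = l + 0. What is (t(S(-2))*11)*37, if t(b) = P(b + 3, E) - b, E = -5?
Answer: 1221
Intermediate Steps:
S(l) = l
P(X, r) = 1/(6 + r)
t(b) = 1 - b (t(b) = 1/(6 - 5) - b = 1/1 - b = 1 - b)
(t(S(-2))*11)*37 = ((1 - 1*(-2))*11)*37 = ((1 + 2)*11)*37 = (3*11)*37 = 33*37 = 1221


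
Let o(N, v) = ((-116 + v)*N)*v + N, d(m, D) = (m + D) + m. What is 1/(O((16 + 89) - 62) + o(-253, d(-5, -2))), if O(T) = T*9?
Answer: -1/388474 ≈ -2.5742e-6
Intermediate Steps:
O(T) = 9*T
d(m, D) = D + 2*m (d(m, D) = (D + m) + m = D + 2*m)
o(N, v) = N + N*v*(-116 + v) (o(N, v) = (N*(-116 + v))*v + N = N*v*(-116 + v) + N = N + N*v*(-116 + v))
1/(O((16 + 89) - 62) + o(-253, d(-5, -2))) = 1/(9*((16 + 89) - 62) - 253*(1 + (-2 + 2*(-5))² - 116*(-2 + 2*(-5)))) = 1/(9*(105 - 62) - 253*(1 + (-2 - 10)² - 116*(-2 - 10))) = 1/(9*43 - 253*(1 + (-12)² - 116*(-12))) = 1/(387 - 253*(1 + 144 + 1392)) = 1/(387 - 253*1537) = 1/(387 - 388861) = 1/(-388474) = -1/388474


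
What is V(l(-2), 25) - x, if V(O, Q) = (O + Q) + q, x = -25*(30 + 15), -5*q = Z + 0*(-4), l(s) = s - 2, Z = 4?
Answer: 5726/5 ≈ 1145.2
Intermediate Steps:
l(s) = -2 + s
q = -⅘ (q = -(4 + 0*(-4))/5 = -(4 + 0)/5 = -⅕*4 = -⅘ ≈ -0.80000)
x = -1125 (x = -25*45 = -1125)
V(O, Q) = -⅘ + O + Q (V(O, Q) = (O + Q) - ⅘ = -⅘ + O + Q)
V(l(-2), 25) - x = (-⅘ + (-2 - 2) + 25) - 1*(-1125) = (-⅘ - 4 + 25) + 1125 = 101/5 + 1125 = 5726/5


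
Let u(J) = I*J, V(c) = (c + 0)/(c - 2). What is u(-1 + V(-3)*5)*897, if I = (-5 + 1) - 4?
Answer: -14352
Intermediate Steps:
I = -8 (I = -4 - 4 = -8)
V(c) = c/(-2 + c)
u(J) = -8*J
u(-1 + V(-3)*5)*897 = -8*(-1 - 3/(-2 - 3)*5)*897 = -8*(-1 - 3/(-5)*5)*897 = -8*(-1 - 3*(-⅕)*5)*897 = -8*(-1 + (⅗)*5)*897 = -8*(-1 + 3)*897 = -8*2*897 = -16*897 = -14352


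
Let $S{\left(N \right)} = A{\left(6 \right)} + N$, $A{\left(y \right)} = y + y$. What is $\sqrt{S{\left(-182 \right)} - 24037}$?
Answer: $i \sqrt{24207} \approx 155.59 i$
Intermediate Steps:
$A{\left(y \right)} = 2 y$
$S{\left(N \right)} = 12 + N$ ($S{\left(N \right)} = 2 \cdot 6 + N = 12 + N$)
$\sqrt{S{\left(-182 \right)} - 24037} = \sqrt{\left(12 - 182\right) - 24037} = \sqrt{-170 - 24037} = \sqrt{-24207} = i \sqrt{24207}$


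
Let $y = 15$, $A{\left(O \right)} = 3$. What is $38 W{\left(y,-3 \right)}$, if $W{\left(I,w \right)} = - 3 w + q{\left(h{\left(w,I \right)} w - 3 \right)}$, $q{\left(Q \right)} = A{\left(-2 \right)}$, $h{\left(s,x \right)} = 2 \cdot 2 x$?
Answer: $456$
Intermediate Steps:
$h{\left(s,x \right)} = 4 x$
$q{\left(Q \right)} = 3$
$W{\left(I,w \right)} = 3 - 3 w$ ($W{\left(I,w \right)} = - 3 w + 3 = 3 - 3 w$)
$38 W{\left(y,-3 \right)} = 38 \left(3 - -9\right) = 38 \left(3 + 9\right) = 38 \cdot 12 = 456$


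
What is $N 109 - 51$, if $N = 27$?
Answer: $2892$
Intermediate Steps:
$N 109 - 51 = 27 \cdot 109 - 51 = 2943 - 51 = 2892$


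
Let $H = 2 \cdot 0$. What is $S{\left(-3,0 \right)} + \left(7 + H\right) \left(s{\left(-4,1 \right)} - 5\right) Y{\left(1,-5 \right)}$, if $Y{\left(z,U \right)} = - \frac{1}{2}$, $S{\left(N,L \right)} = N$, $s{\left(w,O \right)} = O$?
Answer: $11$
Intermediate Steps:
$H = 0$
$Y{\left(z,U \right)} = - \frac{1}{2}$ ($Y{\left(z,U \right)} = \left(-1\right) \frac{1}{2} = - \frac{1}{2}$)
$S{\left(-3,0 \right)} + \left(7 + H\right) \left(s{\left(-4,1 \right)} - 5\right) Y{\left(1,-5 \right)} = -3 + \left(7 + 0\right) \left(1 - 5\right) \left(- \frac{1}{2}\right) = -3 + 7 \left(-4\right) \left(- \frac{1}{2}\right) = -3 - -14 = -3 + 14 = 11$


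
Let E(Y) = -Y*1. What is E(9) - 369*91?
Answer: -33588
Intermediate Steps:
E(Y) = -Y
E(9) - 369*91 = -1*9 - 369*91 = -9 - 33579 = -33588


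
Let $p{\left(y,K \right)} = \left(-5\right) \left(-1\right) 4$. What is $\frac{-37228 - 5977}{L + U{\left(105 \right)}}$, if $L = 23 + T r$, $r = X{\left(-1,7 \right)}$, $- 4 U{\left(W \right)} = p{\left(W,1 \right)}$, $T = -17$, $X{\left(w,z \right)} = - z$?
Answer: $- \frac{43205}{137} \approx -315.36$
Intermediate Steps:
$p{\left(y,K \right)} = 20$ ($p{\left(y,K \right)} = 5 \cdot 4 = 20$)
$U{\left(W \right)} = -5$ ($U{\left(W \right)} = \left(- \frac{1}{4}\right) 20 = -5$)
$r = -7$ ($r = \left(-1\right) 7 = -7$)
$L = 142$ ($L = 23 - -119 = 23 + 119 = 142$)
$\frac{-37228 - 5977}{L + U{\left(105 \right)}} = \frac{-37228 - 5977}{142 - 5} = - \frac{43205}{137}$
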